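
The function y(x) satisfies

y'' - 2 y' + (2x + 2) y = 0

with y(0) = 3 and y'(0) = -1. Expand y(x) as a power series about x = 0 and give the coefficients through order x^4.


Ansatz: y(x) = sum_{n>=0} a_n x^n, so y'(x) = sum_{n>=1} n a_n x^(n-1) and y''(x) = sum_{n>=2} n(n-1) a_n x^(n-2).
Substitute into P(x) y'' + Q(x) y' + R(x) y = 0 with P(x) = 1, Q(x) = -2, R(x) = 2x + 2, and match powers of x.
Initial conditions: a_0 = 3, a_1 = -1.
Setting the coefficient of each power of x to zero and solving order by order (substituting the coefficients already found):
  x^0: 2 a_2 - 2 a_1 + 2 a_0 = 0  ->  2 a_2 = 2 a_1 - 2 a_0 = -8  ->  a_2 = -4
  x^1: 6 a_3 - 4 a_2 + 2 a_1 + 2 a_0 = 0  ->  6 a_3 = 4 a_2 - 2 a_1 - 2 a_0 = -20  ->  a_3 = -10/3
  x^2: 12 a_4 - 6 a_3 + 2 a_2 + 2 a_1 = 0  ->  12 a_4 = 6 a_3 - 2 a_2 - 2 a_1 = -10  ->  a_4 = -5/6
Truncated series: y(x) = 3 - x - 4 x^2 - (10/3) x^3 - (5/6) x^4 + O(x^5).

a_0 = 3; a_1 = -1; a_2 = -4; a_3 = -10/3; a_4 = -5/6


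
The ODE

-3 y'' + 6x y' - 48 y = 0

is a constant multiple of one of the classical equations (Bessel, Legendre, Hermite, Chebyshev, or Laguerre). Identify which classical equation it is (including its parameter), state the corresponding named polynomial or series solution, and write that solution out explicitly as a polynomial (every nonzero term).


All three coefficients share the factor -3; dividing through by -3 gives  y'' - 2x y' + 16 y = 0.
This matches the Hermite equation y'' - 2x y' + 2n y = 0 with 2n = 16, so n = 8; the polynomial solution is H_8(x).
With y = sum_k a_k x^k, matching x^k gives (k+2)(k+1) a_{k+2} = 2(k - n) a_k = 2(k - 8) a_k. The right side vanishes at k = 8, so the series with the parity of 8 terminates at degree 8.
Standard normalization: leading coefficient of H_n is 2^n, so a_8 = 2^8 = 256. Work downward with a_k = (k+1)(k+2) a_{k+2} / (2(k - n)):
  a_6 = (7)(8)(256) / (2(6 - 8)) = 14336/(-4) = -3584
  a_4 = (5)(6)(-3584) / (2(4 - 8)) = -107520/(-8) = 13440
  a_2 = (3)(4)(13440) / (2(2 - 8)) = 161280/(-12) = -13440
  a_0 = (1)(2)(-13440) / (2(0 - 8)) = -26880/(-16) = 1680
Hence H_8(x) = 256 x^8 - 3584 x^6 + 13440 x^4 - 13440 x^2 + 1680.

H_8(x); series = 256 x^8 - 3584 x^6 + 13440 x^4 - 13440 x^2 + 1680


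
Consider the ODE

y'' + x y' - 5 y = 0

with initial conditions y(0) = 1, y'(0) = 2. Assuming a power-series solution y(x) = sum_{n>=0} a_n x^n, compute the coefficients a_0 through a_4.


Ansatz: y(x) = sum_{n>=0} a_n x^n, so y'(x) = sum_{n>=1} n a_n x^(n-1) and y''(x) = sum_{n>=2} n(n-1) a_n x^(n-2).
Substitute into P(x) y'' + Q(x) y' + R(x) y = 0 with P(x) = 1, Q(x) = x, R(x) = -5, and match powers of x.
Initial conditions: a_0 = 1, a_1 = 2.
Setting the coefficient of each power of x to zero and solving order by order (substituting the coefficients already found):
  x^0: 2 a_2 - 5 a_0 = 0  ->  2 a_2 = 5 a_0 = 5  ->  a_2 = 5/2
  x^1: 6 a_3 - 4 a_1 = 0  ->  6 a_3 = 4 a_1 = 8  ->  a_3 = 4/3
  x^2: 12 a_4 - 3 a_2 = 0  ->  12 a_4 = 3 a_2 = 15/2  ->  a_4 = 5/8
Truncated series: y(x) = 1 + 2 x + (5/2) x^2 + (4/3) x^3 + (5/8) x^4 + O(x^5).

a_0 = 1; a_1 = 2; a_2 = 5/2; a_3 = 4/3; a_4 = 5/8


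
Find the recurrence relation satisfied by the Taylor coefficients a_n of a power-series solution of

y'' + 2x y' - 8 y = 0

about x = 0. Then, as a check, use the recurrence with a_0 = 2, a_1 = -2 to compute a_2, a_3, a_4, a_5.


Substitute y = sum_n a_n x^n.
y''(x) has coefficient (n+2)(n+1) a_{n+2} at x^n;
2 x y'(x) has coefficient 2 n a_n at x^n (shift);
-8 y(x) has coefficient -8 a_n at x^n.
Matching x^n: (n+2)(n+1) a_{n+2} + (2n - 8) a_n = 0.
Thus a_{n+2} = (-2n + 8) / ((n+1)(n+2)) * a_n.

Check with a_0 = 2, a_1 = -2 (apply the recurrence for n = 0, 1, 2, 3): a_0 = 2, a_1 = -2, a_2 = 8, a_3 = -2, a_4 = 8/3, a_5 = -1/5.

a_(n+2) = (-2n + 8) / ((n+1)(n+2)) * a_n; check: a_0 = 2, a_1 = -2, a_2 = 8, a_3 = -2, a_4 = 8/3, a_5 = -1/5


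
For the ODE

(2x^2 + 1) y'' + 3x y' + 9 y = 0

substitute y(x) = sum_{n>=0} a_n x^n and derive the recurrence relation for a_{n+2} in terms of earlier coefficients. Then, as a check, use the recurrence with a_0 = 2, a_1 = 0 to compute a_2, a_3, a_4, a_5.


Substitute y = sum_n a_n x^n.
(1 + 2 x^2) y'' contributes (n+2)(n+1) a_{n+2} + 2 n(n-1) a_n at x^n.
3 x y'(x) contributes 3 n a_n at x^n.
9 y(x) contributes 9 a_n at x^n.
Matching x^n: (n+2)(n+1) a_{n+2} + (2 n(n-1) + 3 n + 9) a_n = 0.
Thus a_{n+2} = (-2 n(n-1) - 3 n - 9) / ((n+1)(n+2)) * a_n.

Check with a_0 = 2, a_1 = 0 (apply the recurrence for n = 0, 1, 2, 3): a_0 = 2, a_1 = 0, a_2 = -9, a_3 = 0, a_4 = 57/4, a_5 = 0.

a_(n+2) = (-2 n(n-1) - 3 n - 9) / ((n+1)(n+2)) * a_n; check: a_0 = 2, a_1 = 0, a_2 = -9, a_3 = 0, a_4 = 57/4, a_5 = 0


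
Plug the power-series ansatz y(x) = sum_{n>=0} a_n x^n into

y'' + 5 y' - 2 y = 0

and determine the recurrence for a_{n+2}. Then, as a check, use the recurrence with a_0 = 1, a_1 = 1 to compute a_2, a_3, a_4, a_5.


Substitute y = sum_n a_n x^n.
y''(x) has coefficient (n+2)(n+1) a_{n+2} at x^n;
5 y'(x) has coefficient 5 (n+1) a_{n+1} at x^n;
-2 y(x) has coefficient -2 a_n at x^n.
Matching x^n: (n+2)(n+1) a_{n+2} + 5 (n+1) a_{n+1} - 2 a_n = 0.
Thus a_{n+2} = [-5 (n+1) a_{n+1} + 2 a_n] / ((n+1)(n+2)).

Check with a_0 = 1, a_1 = 1 (apply the recurrence for n = 0, 1, 2, 3): a_0 = 1, a_1 = 1, a_2 = -3/2, a_3 = 17/6, a_4 = -91/24, a_5 = 163/40.

a_(n+2) = [-5 (n+1) a_(n+1) + 2 a_n] / ((n+1)(n+2)); check: a_0 = 1, a_1 = 1, a_2 = -3/2, a_3 = 17/6, a_4 = -91/24, a_5 = 163/40


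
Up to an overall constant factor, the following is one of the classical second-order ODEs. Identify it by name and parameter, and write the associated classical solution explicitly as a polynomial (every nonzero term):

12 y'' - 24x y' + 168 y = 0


All three coefficients share the factor 12; dividing through by 12 gives  y'' - 2x y' + 14 y = 0.
This matches the Hermite equation y'' - 2x y' + 2n y = 0 with 2n = 14, so n = 7; the polynomial solution is H_7(x).
With y = sum_k a_k x^k, matching x^k gives (k+2)(k+1) a_{k+2} = 2(k - n) a_k = 2(k - 7) a_k. The right side vanishes at k = 7, so the series with the parity of 7 terminates at degree 7.
Standard normalization: leading coefficient of H_n is 2^n, so a_7 = 2^7 = 128. Work downward with a_k = (k+1)(k+2) a_{k+2} / (2(k - n)):
  a_5 = (6)(7)(128) / (2(5 - 7)) = 5376/(-4) = -1344
  a_3 = (4)(5)(-1344) / (2(3 - 7)) = -26880/(-8) = 3360
  a_1 = (2)(3)(3360) / (2(1 - 7)) = 20160/(-12) = -1680
Hence H_7(x) = 128 x^7 - 1344 x^5 + 3360 x^3 - 1680 x.

H_7(x); series = 128 x^7 - 1344 x^5 + 3360 x^3 - 1680 x


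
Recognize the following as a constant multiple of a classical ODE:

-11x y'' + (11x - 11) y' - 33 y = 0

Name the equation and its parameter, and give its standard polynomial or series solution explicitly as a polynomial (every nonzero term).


All three coefficients share the factor -11; dividing through by -11 gives  x y'' + (1 - x) y' + 3 y = 0.
This matches the Laguerre equation x y'' + (1 - x) y' + n y = 0 with n = 3; the polynomial solution is L_3(x).
With y = sum_k a_k x^k, matching x^k gives (k+1)k a_{k+1} + (k+1) a_{k+1} - k a_k + n a_k = 0, i.e. (k+1)^2 a_{k+1} = (k - n) a_k = (k - 3) a_k. The right side vanishes at k = 3, so the series terminates at degree 3.
Standard normalization L_n(0) = 1 gives a_0 = 1. Work upward with a_{k+1} = (k - 3) a_k / (k+1)^2:
  a_1 = (0 - 3)(1) / 1^2 = -3/1 = -3
  a_2 = (1 - 3)(-3) / 2^2 = 6/4 = 3/2
  a_3 = (2 - 3)(3/2) / 3^2 = (-3/2)/9 = -1/6
Hence L_3(x) = -x^3/6 + 3 x^2/2 - 3 x + 1.

L_3(x); series = -x^3/6 + 3 x^2/2 - 3 x + 1


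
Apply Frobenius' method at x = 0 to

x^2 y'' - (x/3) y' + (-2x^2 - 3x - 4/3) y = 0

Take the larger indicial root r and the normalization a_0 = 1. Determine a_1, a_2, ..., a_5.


Write in Frobenius form y'' + (p(x)/x) y' + (q(x)/x^2) y = 0:
  p(x) = -1/3,  q(x) = -2x^2 - 3x - 4/3.
Indicial equation: r(r-1) + (-1/3) r + (-4/3) = 0 -> roots r_1 = 2, r_2 = -2/3.
Take r = r_1 = 2. Let y(x) = x^r sum_{n>=0} a_n x^n with a_0 = 1.
Substitute y = x^r sum a_n x^n and match x^{r+n}. The recurrence is
  D(n) a_n - 3 a_{n-1} - 2 a_{n-2} = 0,  where D(n) = (r+n)(r+n-1) + (-1/3)(r+n) + (-4/3).
  a_n = [3 a_{n-1} + 2 a_{n-2}] / D(n).
Since the indicial polynomial factors as (r - r_1)(r - r_2), D(n) = (r_1 + n - r_1)(r_1 + n - r_2) = n(n + 8/3).
Evaluating step by step (a_0 = 1):
  n = 1: D(1) = 1(1 + 8/3) = 11/3; numerator = 3(1) = 3; a_1 = (3)/(11/3) = 9/11
  n = 2: D(2) = 2(2 + 8/3) = 28/3; numerator = 3(9/11) + 2(1) = 49/11; a_2 = (49/11)/(28/3) = 21/44
  n = 3: D(3) = 3(3 + 8/3) = 17; numerator = 3(21/44) + 2(9/11) = 135/44; a_3 = (135/44)/(17) = 135/748
  n = 4: D(4) = 4(4 + 8/3) = 80/3; numerator = 3(135/748) + 2(21/44) = 1119/748; a_4 = (1119/748)/(80/3) = 3357/59840
  n = 5: D(5) = 5(5 + 8/3) = 115/3; numerator = 3(3357/59840) + 2(135/748) = 1863/3520; a_5 = (1863/3520)/(115/3) = 243/17600

r = 2; a_0 = 1; a_1 = 9/11; a_2 = 21/44; a_3 = 135/748; a_4 = 3357/59840; a_5 = 243/17600


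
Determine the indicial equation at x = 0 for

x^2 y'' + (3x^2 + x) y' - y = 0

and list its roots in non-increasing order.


Divide by x^2 to reach normal form y'' + P_1(x) y' + P_2(x) y = 0 with P_1(x) = 3 + 1/x and P_2(x) = -1/x^2.
x = 0 is a singular point because the y'-coefficient 3 + 1/x has a pole at x = 0 and the y-coefficient -1/x^2 has a pole at x = 0.
It is a regular singular point because x P_1(x) = p(x) = 3x + 1 and x^2 P_2(x) = q(x) = -1 are polynomials, hence analytic at x = 0.
p(0) = 1,  q(0) = -1.
Indicial equation: r(r-1) + p(0) r + q(0) = 0, i.e. r^2 + (p(0) - 1) r + q(0) = 0, i.e. r^2 - 1 = 0.
Discriminant: (0)^2 - 4(-1) = 4, so r = (0 ± 2)/2.
Solving: r_1 = 1, r_2 = -1.

indicial: r^2 - 1 = 0; roots r_1 = 1, r_2 = -1


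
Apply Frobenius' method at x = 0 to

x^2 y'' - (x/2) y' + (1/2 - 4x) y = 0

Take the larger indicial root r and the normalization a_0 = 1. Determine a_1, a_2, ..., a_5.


Write in Frobenius form y'' + (p(x)/x) y' + (q(x)/x^2) y = 0:
  p(x) = -1/2,  q(x) = 1/2 - 4x.
Indicial equation: r(r-1) + (-1/2) r + (1/2) = 0 -> roots r_1 = 1, r_2 = 1/2.
Take r = r_1 = 1. Let y(x) = x^r sum_{n>=0} a_n x^n with a_0 = 1.
Substitute y = x^r sum a_n x^n and match x^{r+n}. The recurrence is
  D(n) a_n - 4 a_{n-1} = 0,  where D(n) = (r+n)(r+n-1) + (-1/2)(r+n) + (1/2).
  a_n = 4 / D(n) * a_{n-1}.
Since the indicial polynomial factors as (r - r_1)(r - r_2), D(n) = (r_1 + n - r_1)(r_1 + n - r_2) = n(n + 1/2).
Evaluating step by step (a_0 = 1):
  n = 1: D(1) = 1(1 + 1/2) = 3/2; numerator = 4(1) = 4; a_1 = (4)/(3/2) = 8/3
  n = 2: D(2) = 2(2 + 1/2) = 5; numerator = 4(8/3) = 32/3; a_2 = (32/3)/(5) = 32/15
  n = 3: D(3) = 3(3 + 1/2) = 21/2; numerator = 4(32/15) = 128/15; a_3 = (128/15)/(21/2) = 256/315
  n = 4: D(4) = 4(4 + 1/2) = 18; numerator = 4(256/315) = 1024/315; a_4 = (1024/315)/(18) = 512/2835
  n = 5: D(5) = 5(5 + 1/2) = 55/2; numerator = 4(512/2835) = 2048/2835; a_5 = (2048/2835)/(55/2) = 4096/155925

r = 1; a_0 = 1; a_1 = 8/3; a_2 = 32/15; a_3 = 256/315; a_4 = 512/2835; a_5 = 4096/155925


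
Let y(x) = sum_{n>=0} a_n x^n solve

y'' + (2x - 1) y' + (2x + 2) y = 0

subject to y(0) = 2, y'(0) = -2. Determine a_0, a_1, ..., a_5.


Ansatz: y(x) = sum_{n>=0} a_n x^n, so y'(x) = sum_{n>=1} n a_n x^(n-1) and y''(x) = sum_{n>=2} n(n-1) a_n x^(n-2).
Substitute into P(x) y'' + Q(x) y' + R(x) y = 0 with P(x) = 1, Q(x) = 2x - 1, R(x) = 2x + 2, and match powers of x.
Initial conditions: a_0 = 2, a_1 = -2.
Setting the coefficient of each power of x to zero and solving order by order (substituting the coefficients already found):
  x^0: 2 a_2 - a_1 + 2 a_0 = 0  ->  2 a_2 = a_1 - 2 a_0 = -6  ->  a_2 = -3
  x^1: 6 a_3 - 2 a_2 + 4 a_1 + 2 a_0 = 0  ->  6 a_3 = 2 a_2 - 4 a_1 - 2 a_0 = -2  ->  a_3 = -1/3
  x^2: 12 a_4 - 3 a_3 + 6 a_2 + 2 a_1 = 0  ->  12 a_4 = 3 a_3 - 6 a_2 - 2 a_1 = 21  ->  a_4 = 7/4
  x^3: 20 a_5 - 4 a_4 + 8 a_3 + 2 a_2 = 0  ->  20 a_5 = 4 a_4 - 8 a_3 - 2 a_2 = 47/3  ->  a_5 = 47/60
Truncated series: y(x) = 2 - 2 x - 3 x^2 - (1/3) x^3 + (7/4) x^4 + (47/60) x^5 + O(x^6).

a_0 = 2; a_1 = -2; a_2 = -3; a_3 = -1/3; a_4 = 7/4; a_5 = 47/60


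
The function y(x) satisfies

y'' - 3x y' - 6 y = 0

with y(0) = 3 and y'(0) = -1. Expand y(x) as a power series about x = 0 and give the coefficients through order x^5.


Ansatz: y(x) = sum_{n>=0} a_n x^n, so y'(x) = sum_{n>=1} n a_n x^(n-1) and y''(x) = sum_{n>=2} n(n-1) a_n x^(n-2).
Substitute into P(x) y'' + Q(x) y' + R(x) y = 0 with P(x) = 1, Q(x) = -3x, R(x) = -6, and match powers of x.
Initial conditions: a_0 = 3, a_1 = -1.
Setting the coefficient of each power of x to zero and solving order by order (substituting the coefficients already found):
  x^0: 2 a_2 - 6 a_0 = 0  ->  2 a_2 = 6 a_0 = 18  ->  a_2 = 9
  x^1: 6 a_3 - 9 a_1 = 0  ->  6 a_3 = 9 a_1 = -9  ->  a_3 = -3/2
  x^2: 12 a_4 - 12 a_2 = 0  ->  12 a_4 = 12 a_2 = 108  ->  a_4 = 9
  x^3: 20 a_5 - 15 a_3 = 0  ->  20 a_5 = 15 a_3 = -45/2  ->  a_5 = -9/8
Truncated series: y(x) = 3 - x + 9 x^2 - (3/2) x^3 + 9 x^4 - (9/8) x^5 + O(x^6).

a_0 = 3; a_1 = -1; a_2 = 9; a_3 = -3/2; a_4 = 9; a_5 = -9/8


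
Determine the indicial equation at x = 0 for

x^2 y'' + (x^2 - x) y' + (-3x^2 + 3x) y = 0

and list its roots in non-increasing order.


Divide by x^2 to reach normal form y'' + P_1(x) y' + P_2(x) y = 0 with P_1(x) = 1 - 1/x and P_2(x) = -3 + 3/x.
x = 0 is a singular point because the y'-coefficient 1 - 1/x has a pole at x = 0 and the y-coefficient -3 + 3/x has a pole at x = 0.
It is a regular singular point because x P_1(x) = p(x) = x - 1 and x^2 P_2(x) = q(x) = -3x^2 + 3x are polynomials, hence analytic at x = 0.
p(0) = -1,  q(0) = 0.
Indicial equation: r(r-1) + p(0) r + q(0) = 0, i.e. r^2 + (p(0) - 1) r + q(0) = 0, i.e. r^2 - 2 r = 0.
Discriminant: (-2)^2 - 4(0) = 4, so r = (2 ± 2)/2.
Solving: r_1 = 2, r_2 = 0.

indicial: r^2 - 2 r = 0; roots r_1 = 2, r_2 = 0


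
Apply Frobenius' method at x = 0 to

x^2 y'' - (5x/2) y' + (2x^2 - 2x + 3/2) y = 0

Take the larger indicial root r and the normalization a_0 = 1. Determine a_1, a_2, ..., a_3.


Write in Frobenius form y'' + (p(x)/x) y' + (q(x)/x^2) y = 0:
  p(x) = -5/2,  q(x) = 2x^2 - 2x + 3/2.
Indicial equation: r(r-1) + (-5/2) r + (3/2) = 0 -> roots r_1 = 3, r_2 = 1/2.
Take r = r_1 = 3. Let y(x) = x^r sum_{n>=0} a_n x^n with a_0 = 1.
Substitute y = x^r sum a_n x^n and match x^{r+n}. The recurrence is
  D(n) a_n - 2 a_{n-1} + 2 a_{n-2} = 0,  where D(n) = (r+n)(r+n-1) + (-5/2)(r+n) + (3/2).
  a_n = [2 a_{n-1} - 2 a_{n-2}] / D(n).
Since the indicial polynomial factors as (r - r_1)(r - r_2), D(n) = (r_1 + n - r_1)(r_1 + n - r_2) = n(n + 5/2).
Evaluating step by step (a_0 = 1):
  n = 1: D(1) = 1(1 + 5/2) = 7/2; numerator = 2(1) = 2; a_1 = (2)/(7/2) = 4/7
  n = 2: D(2) = 2(2 + 5/2) = 9; numerator = 2(4/7) - 2(1) = -6/7; a_2 = (-6/7)/(9) = -2/21
  n = 3: D(3) = 3(3 + 5/2) = 33/2; numerator = 2(-2/21) - 2(4/7) = -4/3; a_3 = (-4/3)/(33/2) = -8/99

r = 3; a_0 = 1; a_1 = 4/7; a_2 = -2/21; a_3 = -8/99


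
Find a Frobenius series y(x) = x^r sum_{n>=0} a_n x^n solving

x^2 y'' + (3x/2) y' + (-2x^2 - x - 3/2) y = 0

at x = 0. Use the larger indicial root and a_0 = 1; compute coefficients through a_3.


Write in Frobenius form y'' + (p(x)/x) y' + (q(x)/x^2) y = 0:
  p(x) = 3/2,  q(x) = -2x^2 - x - 3/2.
Indicial equation: r(r-1) + (3/2) r + (-3/2) = 0 -> roots r_1 = 1, r_2 = -3/2.
Take r = r_1 = 1. Let y(x) = x^r sum_{n>=0} a_n x^n with a_0 = 1.
Substitute y = x^r sum a_n x^n and match x^{r+n}. The recurrence is
  D(n) a_n - 1 a_{n-1} - 2 a_{n-2} = 0,  where D(n) = (r+n)(r+n-1) + (3/2)(r+n) + (-3/2).
  a_n = [1 a_{n-1} + 2 a_{n-2}] / D(n).
Since the indicial polynomial factors as (r - r_1)(r - r_2), D(n) = (r_1 + n - r_1)(r_1 + n - r_2) = n(n + 5/2).
Evaluating step by step (a_0 = 1):
  n = 1: D(1) = 1(1 + 5/2) = 7/2; numerator = 1(1) = 1; a_1 = (1)/(7/2) = 2/7
  n = 2: D(2) = 2(2 + 5/2) = 9; numerator = 1(2/7) + 2(1) = 16/7; a_2 = (16/7)/(9) = 16/63
  n = 3: D(3) = 3(3 + 5/2) = 33/2; numerator = 1(16/63) + 2(2/7) = 52/63; a_3 = (52/63)/(33/2) = 104/2079

r = 1; a_0 = 1; a_1 = 2/7; a_2 = 16/63; a_3 = 104/2079


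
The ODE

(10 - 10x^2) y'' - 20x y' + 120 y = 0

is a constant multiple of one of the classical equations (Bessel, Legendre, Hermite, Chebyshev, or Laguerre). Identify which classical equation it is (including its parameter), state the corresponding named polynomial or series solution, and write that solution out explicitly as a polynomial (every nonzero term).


All three coefficients share the factor 10; dividing through by 10 gives  (1 - x^2) y'' - 2x y' + 12 y = 0.
This matches the Legendre equation (1 - x^2) y'' - 2x y' + n(n+1) y = 0 (note the -2x y' term) with n(n+1) = 12, so n = 3; the polynomial solution is P_3(x).
With y = sum_k a_k x^k, matching x^k gives (k+2)(k+1) a_{k+2} = [k(k+1) - n(n+1)] a_k = (k - 3)(k + 4) a_k. The right side vanishes at k = 3, so the series with the parity of 3 terminates at degree 3.
Standard normalization (P_n(1) = 1): leading coefficient (2n)!/(2^n (n!)^2) = 720/(8*36) = 5/2, so a_3 = 5/2. Work downward with a_k = (k+1)(k+2) a_{k+2} / ((k - 3)(k + 4)):
  a_1 = (2)(3)(5/2) / ((1 - 3)(1 + 4)) = 15/(-10) = -3/2
Hence P_3(x) = 5 x^3/2 - 3 x/2.

P_3(x); series = 5 x^3/2 - 3 x/2


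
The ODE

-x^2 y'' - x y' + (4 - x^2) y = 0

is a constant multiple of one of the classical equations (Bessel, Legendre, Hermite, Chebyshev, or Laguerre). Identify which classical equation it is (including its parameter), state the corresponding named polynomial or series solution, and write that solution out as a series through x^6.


All three coefficients share the factor -1; dividing through by -1 gives  x^2 y'' + x y' + (x^2 - 4) y = 0.
This matches the Bessel equation x^2 y'' + x y' + (x^2 - nu^2) y = 0 with nu^2 = 4, so nu = 2; the solution bounded at x = 0 is J_2(x).
Frobenius at x = 0: indicial roots ±nu; for r = nu the recurrence k(k + 2nu) c_k = -c_{k-2} gives the standard series J_nu(x) = sum_{k>=0} (-1)^k / (k! (k+nu)!) (x/2)^(2k+nu). Evaluate the first 3 terms:
  k = 0: (-1)^0 / (0! * 2! * 2^2) x^2 = 1/(1*2*4) x^2 = (1/8) x^2
  k = 1: (-1)^1 / (1! * 3! * 2^4) x^4 = -1/(1*6*16) x^4 = (-1/96) x^4
  k = 2: (-1)^2 / (2! * 4! * 2^6) x^6 = 1/(2*24*64) x^6 = (1/3072) x^6
Hence J_2(x) = x^6/3072 - x^4/96 + x^2/8 + ....

J_2(x); series = x^6/3072 - x^4/96 + x^2/8


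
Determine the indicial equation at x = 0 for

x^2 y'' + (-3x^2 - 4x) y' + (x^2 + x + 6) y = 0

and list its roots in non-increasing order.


Divide by x^2 to reach normal form y'' + P_1(x) y' + P_2(x) y = 0 with P_1(x) = -3 - 4/x and P_2(x) = 1 + 1/x + 6/x^2.
x = 0 is a singular point because the y'-coefficient -3 - 4/x has a pole at x = 0 and the y-coefficient 1 + 1/x + 6/x^2 has a pole at x = 0.
It is a regular singular point because x P_1(x) = p(x) = -3x - 4 and x^2 P_2(x) = q(x) = x^2 + x + 6 are polynomials, hence analytic at x = 0.
p(0) = -4,  q(0) = 6.
Indicial equation: r(r-1) + p(0) r + q(0) = 0, i.e. r^2 + (p(0) - 1) r + q(0) = 0, i.e. r^2 - 5 r + 6 = 0.
Discriminant: (-5)^2 - 4(6) = 1, so r = (5 ± 1)/2.
Solving: r_1 = 3, r_2 = 2.

indicial: r^2 - 5 r + 6 = 0; roots r_1 = 3, r_2 = 2


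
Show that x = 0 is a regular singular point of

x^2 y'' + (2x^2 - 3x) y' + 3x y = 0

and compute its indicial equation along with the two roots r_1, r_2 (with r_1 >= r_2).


Divide by x^2 to reach normal form y'' + P_1(x) y' + P_2(x) y = 0 with P_1(x) = 2 - 3/x and P_2(x) = 3/x.
x = 0 is a singular point because the y'-coefficient 2 - 3/x has a pole at x = 0 and the y-coefficient 3/x has a pole at x = 0.
It is a regular singular point because x P_1(x) = p(x) = 2x - 3 and x^2 P_2(x) = q(x) = 3x are polynomials, hence analytic at x = 0.
p(0) = -3,  q(0) = 0.
Indicial equation: r(r-1) + p(0) r + q(0) = 0, i.e. r^2 + (p(0) - 1) r + q(0) = 0, i.e. r^2 - 4 r = 0.
Discriminant: (-4)^2 - 4(0) = 16, so r = (4 ± 4)/2.
Solving: r_1 = 4, r_2 = 0.

indicial: r^2 - 4 r = 0; roots r_1 = 4, r_2 = 0


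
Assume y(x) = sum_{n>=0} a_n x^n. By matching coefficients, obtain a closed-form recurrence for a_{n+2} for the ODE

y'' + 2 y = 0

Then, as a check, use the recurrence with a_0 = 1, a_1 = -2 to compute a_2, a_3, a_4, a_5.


Substitute y = sum_n a_n x^n into y'' + (const) y = 0.
y''(x) = sum_{n>=0} (n+2)(n+1) a_{n+2} x^n.
The ODE becomes sum_n [(n+2)(n+1) a_{n+2} + 2 a_n] x^n = 0.
Setting each coefficient to zero gives the recurrence:
  (n+2)(n+1) a_{n+2} + 2 a_n = 0,
  a_{n+2} = -2 / ((n+1)(n+2)) a_n.

Check with a_0 = 1, a_1 = -2 (apply the recurrence for n = 0, 1, 2, 3): a_0 = 1, a_1 = -2, a_2 = -1, a_3 = 2/3, a_4 = 1/6, a_5 = -1/15.

a_{n+2} = -2/((n+1)(n+2)) * a_n; check: a_0 = 1, a_1 = -2, a_2 = -1, a_3 = 2/3, a_4 = 1/6, a_5 = -1/15


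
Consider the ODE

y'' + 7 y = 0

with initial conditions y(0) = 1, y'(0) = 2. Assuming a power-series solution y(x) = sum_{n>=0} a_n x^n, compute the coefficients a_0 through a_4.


Ansatz: y(x) = sum_{n>=0} a_n x^n, so y'(x) = sum_{n>=1} n a_n x^(n-1) and y''(x) = sum_{n>=2} n(n-1) a_n x^(n-2).
Substitute into P(x) y'' + Q(x) y' + R(x) y = 0 with P(x) = 1, Q(x) = 0, R(x) = 7, and match powers of x.
Initial conditions: a_0 = 1, a_1 = 2.
Setting the coefficient of each power of x to zero and solving order by order (substituting the coefficients already found):
  x^0: 2 a_2 + 7 a_0 = 0  ->  2 a_2 = -7 a_0 = -7  ->  a_2 = -7/2
  x^1: 6 a_3 + 7 a_1 = 0  ->  6 a_3 = -7 a_1 = -14  ->  a_3 = -7/3
  x^2: 12 a_4 + 7 a_2 = 0  ->  12 a_4 = -7 a_2 = 49/2  ->  a_4 = 49/24
Truncated series: y(x) = 1 + 2 x - (7/2) x^2 - (7/3) x^3 + (49/24) x^4 + O(x^5).

a_0 = 1; a_1 = 2; a_2 = -7/2; a_3 = -7/3; a_4 = 49/24


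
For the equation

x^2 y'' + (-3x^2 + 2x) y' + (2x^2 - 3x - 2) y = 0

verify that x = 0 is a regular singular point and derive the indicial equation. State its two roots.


Divide by x^2 to reach normal form y'' + P_1(x) y' + P_2(x) y = 0 with P_1(x) = -3 + 2/x and P_2(x) = 2 - 3/x - 2/x^2.
x = 0 is a singular point because the y'-coefficient -3 + 2/x has a pole at x = 0 and the y-coefficient 2 - 3/x - 2/x^2 has a pole at x = 0.
It is a regular singular point because x P_1(x) = p(x) = 2 - 3x and x^2 P_2(x) = q(x) = 2x^2 - 3x - 2 are polynomials, hence analytic at x = 0.
p(0) = 2,  q(0) = -2.
Indicial equation: r(r-1) + p(0) r + q(0) = 0, i.e. r^2 + (p(0) - 1) r + q(0) = 0, i.e. r^2 + 1 r - 2 = 0.
Discriminant: (1)^2 - 4(-2) = 9, so r = (-1 ± 3)/2.
Solving: r_1 = 1, r_2 = -2.

indicial: r^2 + 1 r - 2 = 0; roots r_1 = 1, r_2 = -2


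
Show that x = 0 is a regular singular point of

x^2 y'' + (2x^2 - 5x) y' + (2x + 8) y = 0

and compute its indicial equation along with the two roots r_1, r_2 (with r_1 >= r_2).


Divide by x^2 to reach normal form y'' + P_1(x) y' + P_2(x) y = 0 with P_1(x) = 2 - 5/x and P_2(x) = 2/x + 8/x^2.
x = 0 is a singular point because the y'-coefficient 2 - 5/x has a pole at x = 0 and the y-coefficient 2/x + 8/x^2 has a pole at x = 0.
It is a regular singular point because x P_1(x) = p(x) = 2x - 5 and x^2 P_2(x) = q(x) = 2x + 8 are polynomials, hence analytic at x = 0.
p(0) = -5,  q(0) = 8.
Indicial equation: r(r-1) + p(0) r + q(0) = 0, i.e. r^2 + (p(0) - 1) r + q(0) = 0, i.e. r^2 - 6 r + 8 = 0.
Discriminant: (-6)^2 - 4(8) = 4, so r = (6 ± 2)/2.
Solving: r_1 = 4, r_2 = 2.

indicial: r^2 - 6 r + 8 = 0; roots r_1 = 4, r_2 = 2


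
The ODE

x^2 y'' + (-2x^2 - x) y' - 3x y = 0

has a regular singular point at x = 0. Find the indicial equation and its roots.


Divide by x^2 to reach normal form y'' + P_1(x) y' + P_2(x) y = 0 with P_1(x) = -2 - 1/x and P_2(x) = -3/x.
x = 0 is a singular point because the y'-coefficient -2 - 1/x has a pole at x = 0 and the y-coefficient -3/x has a pole at x = 0.
It is a regular singular point because x P_1(x) = p(x) = -2x - 1 and x^2 P_2(x) = q(x) = -3x are polynomials, hence analytic at x = 0.
p(0) = -1,  q(0) = 0.
Indicial equation: r(r-1) + p(0) r + q(0) = 0, i.e. r^2 + (p(0) - 1) r + q(0) = 0, i.e. r^2 - 2 r = 0.
Discriminant: (-2)^2 - 4(0) = 4, so r = (2 ± 2)/2.
Solving: r_1 = 2, r_2 = 0.

indicial: r^2 - 2 r = 0; roots r_1 = 2, r_2 = 0


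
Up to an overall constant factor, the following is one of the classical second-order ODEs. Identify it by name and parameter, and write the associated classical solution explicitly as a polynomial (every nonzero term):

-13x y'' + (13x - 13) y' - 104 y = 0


All three coefficients share the factor -13; dividing through by -13 gives  x y'' + (1 - x) y' + 8 y = 0.
This matches the Laguerre equation x y'' + (1 - x) y' + n y = 0 with n = 8; the polynomial solution is L_8(x).
With y = sum_k a_k x^k, matching x^k gives (k+1)k a_{k+1} + (k+1) a_{k+1} - k a_k + n a_k = 0, i.e. (k+1)^2 a_{k+1} = (k - n) a_k = (k - 8) a_k. The right side vanishes at k = 8, so the series terminates at degree 8.
Standard normalization L_n(0) = 1 gives a_0 = 1. Work upward with a_{k+1} = (k - 8) a_k / (k+1)^2:
  a_1 = (0 - 8)(1) / 1^2 = -8/1 = -8
  a_2 = (1 - 8)(-8) / 2^2 = 56/4 = 14
  a_3 = (2 - 8)(14) / 3^2 = -84/9 = -28/3
  a_4 = (3 - 8)(-28/3) / 4^2 = (140/3)/16 = 35/12
  a_5 = (4 - 8)(35/12) / 5^2 = (-35/3)/25 = -7/15
  a_6 = (5 - 8)(-7/15) / 6^2 = (7/5)/36 = 7/180
  a_7 = (6 - 8)(7/180) / 7^2 = (-7/90)/49 = -1/630
  a_8 = (7 - 8)(-1/630) / 8^2 = (1/630)/64 = 1/40320
Hence L_8(x) = x^8/40320 - x^7/630 + 7 x^6/180 - 7 x^5/15 + 35 x^4/12 - 28 x^3/3 + 14 x^2 - 8 x + 1.

L_8(x); series = x^8/40320 - x^7/630 + 7 x^6/180 - 7 x^5/15 + 35 x^4/12 - 28 x^3/3 + 14 x^2 - 8 x + 1


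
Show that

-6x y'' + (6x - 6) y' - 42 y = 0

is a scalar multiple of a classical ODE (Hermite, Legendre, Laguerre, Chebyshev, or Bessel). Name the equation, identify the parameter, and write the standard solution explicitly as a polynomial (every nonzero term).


All three coefficients share the factor -6; dividing through by -6 gives  x y'' + (1 - x) y' + 7 y = 0.
This matches the Laguerre equation x y'' + (1 - x) y' + n y = 0 with n = 7; the polynomial solution is L_7(x).
With y = sum_k a_k x^k, matching x^k gives (k+1)k a_{k+1} + (k+1) a_{k+1} - k a_k + n a_k = 0, i.e. (k+1)^2 a_{k+1} = (k - n) a_k = (k - 7) a_k. The right side vanishes at k = 7, so the series terminates at degree 7.
Standard normalization L_n(0) = 1 gives a_0 = 1. Work upward with a_{k+1} = (k - 7) a_k / (k+1)^2:
  a_1 = (0 - 7)(1) / 1^2 = -7/1 = -7
  a_2 = (1 - 7)(-7) / 2^2 = 42/4 = 21/2
  a_3 = (2 - 7)(21/2) / 3^2 = (-105/2)/9 = -35/6
  a_4 = (3 - 7)(-35/6) / 4^2 = (70/3)/16 = 35/24
  a_5 = (4 - 7)(35/24) / 5^2 = (-35/8)/25 = -7/40
  a_6 = (5 - 7)(-7/40) / 6^2 = (7/20)/36 = 7/720
  a_7 = (6 - 7)(7/720) / 7^2 = (-7/720)/49 = -1/5040
Hence L_7(x) = -x^7/5040 + 7 x^6/720 - 7 x^5/40 + 35 x^4/24 - 35 x^3/6 + 21 x^2/2 - 7 x + 1.

L_7(x); series = -x^7/5040 + 7 x^6/720 - 7 x^5/40 + 35 x^4/24 - 35 x^3/6 + 21 x^2/2 - 7 x + 1


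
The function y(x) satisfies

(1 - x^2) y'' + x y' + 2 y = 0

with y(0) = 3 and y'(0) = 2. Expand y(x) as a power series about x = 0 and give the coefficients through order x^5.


Ansatz: y(x) = sum_{n>=0} a_n x^n, so y'(x) = sum_{n>=1} n a_n x^(n-1) and y''(x) = sum_{n>=2} n(n-1) a_n x^(n-2).
Substitute into P(x) y'' + Q(x) y' + R(x) y = 0 with P(x) = 1 - x^2, Q(x) = x, R(x) = 2, and match powers of x.
Initial conditions: a_0 = 3, a_1 = 2.
Setting the coefficient of each power of x to zero and solving order by order (substituting the coefficients already found):
  x^0: 2 a_2 + 2 a_0 = 0  ->  2 a_2 = -2 a_0 = -6  ->  a_2 = -3
  x^1: 6 a_3 + 3 a_1 = 0  ->  6 a_3 = -3 a_1 = -6  ->  a_3 = -1
  x^2: 12 a_4 + 2 a_2 = 0  ->  12 a_4 = -2 a_2 = 6  ->  a_4 = 1/2
  x^3: 20 a_5 - a_3 = 0  ->  20 a_5 = a_3 = -1  ->  a_5 = -1/20
Truncated series: y(x) = 3 + 2 x - 3 x^2 - x^3 + (1/2) x^4 - (1/20) x^5 + O(x^6).

a_0 = 3; a_1 = 2; a_2 = -3; a_3 = -1; a_4 = 1/2; a_5 = -1/20


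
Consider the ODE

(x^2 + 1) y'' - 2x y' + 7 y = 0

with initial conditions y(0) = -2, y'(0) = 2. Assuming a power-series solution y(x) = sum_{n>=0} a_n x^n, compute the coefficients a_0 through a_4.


Ansatz: y(x) = sum_{n>=0} a_n x^n, so y'(x) = sum_{n>=1} n a_n x^(n-1) and y''(x) = sum_{n>=2} n(n-1) a_n x^(n-2).
Substitute into P(x) y'' + Q(x) y' + R(x) y = 0 with P(x) = x^2 + 1, Q(x) = -2x, R(x) = 7, and match powers of x.
Initial conditions: a_0 = -2, a_1 = 2.
Setting the coefficient of each power of x to zero and solving order by order (substituting the coefficients already found):
  x^0: 2 a_2 + 7 a_0 = 0  ->  2 a_2 = -7 a_0 = 14  ->  a_2 = 7
  x^1: 6 a_3 + 5 a_1 = 0  ->  6 a_3 = -5 a_1 = -10  ->  a_3 = -5/3
  x^2: 12 a_4 + 5 a_2 = 0  ->  12 a_4 = -5 a_2 = -35  ->  a_4 = -35/12
Truncated series: y(x) = -2 + 2 x + 7 x^2 - (5/3) x^3 - (35/12) x^4 + O(x^5).

a_0 = -2; a_1 = 2; a_2 = 7; a_3 = -5/3; a_4 = -35/12


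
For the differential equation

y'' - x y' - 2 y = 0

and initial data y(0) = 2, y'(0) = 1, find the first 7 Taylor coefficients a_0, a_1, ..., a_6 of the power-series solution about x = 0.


Ansatz: y(x) = sum_{n>=0} a_n x^n, so y'(x) = sum_{n>=1} n a_n x^(n-1) and y''(x) = sum_{n>=2} n(n-1) a_n x^(n-2).
Substitute into P(x) y'' + Q(x) y' + R(x) y = 0 with P(x) = 1, Q(x) = -x, R(x) = -2, and match powers of x.
Initial conditions: a_0 = 2, a_1 = 1.
Setting the coefficient of each power of x to zero and solving order by order (substituting the coefficients already found):
  x^0: 2 a_2 - 2 a_0 = 0  ->  2 a_2 = 2 a_0 = 4  ->  a_2 = 2
  x^1: 6 a_3 - 3 a_1 = 0  ->  6 a_3 = 3 a_1 = 3  ->  a_3 = 1/2
  x^2: 12 a_4 - 4 a_2 = 0  ->  12 a_4 = 4 a_2 = 8  ->  a_4 = 2/3
  x^3: 20 a_5 - 5 a_3 = 0  ->  20 a_5 = 5 a_3 = 5/2  ->  a_5 = 1/8
  x^4: 30 a_6 - 6 a_4 = 0  ->  30 a_6 = 6 a_4 = 4  ->  a_6 = 2/15
Truncated series: y(x) = 2 + x + 2 x^2 + (1/2) x^3 + (2/3) x^4 + (1/8) x^5 + (2/15) x^6 + O(x^7).

a_0 = 2; a_1 = 1; a_2 = 2; a_3 = 1/2; a_4 = 2/3; a_5 = 1/8; a_6 = 2/15


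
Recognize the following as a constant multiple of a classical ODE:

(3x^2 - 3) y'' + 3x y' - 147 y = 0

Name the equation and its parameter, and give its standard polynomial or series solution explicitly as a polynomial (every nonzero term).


All three coefficients share the factor -3; dividing through by -3 gives  (1 - x^2) y'' - x y' + 49 y = 0.
This matches the Chebyshev equation (1 - x^2) y'' - x y' + n^2 y = 0 (note the -x y' term, not -2x y') with n^2 = 49, so n = 7; the polynomial solution is T_7(x).
With y = sum_k a_k x^k, matching x^k gives (k+2)(k+1) a_{k+2} = (k^2 - n^2) a_k = (k - 7)(k + 7) a_k. The right side vanishes at k = 7, so the series with the parity of 7 terminates at degree 7.
Standard normalization: leading coefficient of T_n is 2^(n-1), so a_7 = 2^6 = 64. Work downward with a_k = (k+1)(k+2) a_{k+2} / ((k - 7)(k + 7)):
  a_5 = (6)(7)(64) / ((5 - 7)(5 + 7)) = 2688/(-24) = -112
  a_3 = (4)(5)(-112) / ((3 - 7)(3 + 7)) = -2240/(-40) = 56
  a_1 = (2)(3)(56) / ((1 - 7)(1 + 7)) = 336/(-48) = -7
Hence T_7(x) = 64 x^7 - 112 x^5 + 56 x^3 - 7 x.

T_7(x); series = 64 x^7 - 112 x^5 + 56 x^3 - 7 x


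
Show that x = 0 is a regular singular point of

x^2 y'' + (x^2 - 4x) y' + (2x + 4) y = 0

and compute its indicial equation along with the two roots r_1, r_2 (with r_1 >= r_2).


Divide by x^2 to reach normal form y'' + P_1(x) y' + P_2(x) y = 0 with P_1(x) = 1 - 4/x and P_2(x) = 2/x + 4/x^2.
x = 0 is a singular point because the y'-coefficient 1 - 4/x has a pole at x = 0 and the y-coefficient 2/x + 4/x^2 has a pole at x = 0.
It is a regular singular point because x P_1(x) = p(x) = x - 4 and x^2 P_2(x) = q(x) = 2x + 4 are polynomials, hence analytic at x = 0.
p(0) = -4,  q(0) = 4.
Indicial equation: r(r-1) + p(0) r + q(0) = 0, i.e. r^2 + (p(0) - 1) r + q(0) = 0, i.e. r^2 - 5 r + 4 = 0.
Discriminant: (-5)^2 - 4(4) = 9, so r = (5 ± 3)/2.
Solving: r_1 = 4, r_2 = 1.

indicial: r^2 - 5 r + 4 = 0; roots r_1 = 4, r_2 = 1


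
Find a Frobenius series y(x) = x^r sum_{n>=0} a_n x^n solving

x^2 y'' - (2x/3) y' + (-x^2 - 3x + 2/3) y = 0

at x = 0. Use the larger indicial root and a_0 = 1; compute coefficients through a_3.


Write in Frobenius form y'' + (p(x)/x) y' + (q(x)/x^2) y = 0:
  p(x) = -2/3,  q(x) = -x^2 - 3x + 2/3.
Indicial equation: r(r-1) + (-2/3) r + (2/3) = 0 -> roots r_1 = 1, r_2 = 2/3.
Take r = r_1 = 1. Let y(x) = x^r sum_{n>=0} a_n x^n with a_0 = 1.
Substitute y = x^r sum a_n x^n and match x^{r+n}. The recurrence is
  D(n) a_n - 3 a_{n-1} - 1 a_{n-2} = 0,  where D(n) = (r+n)(r+n-1) + (-2/3)(r+n) + (2/3).
  a_n = [3 a_{n-1} + 1 a_{n-2}] / D(n).
Since the indicial polynomial factors as (r - r_1)(r - r_2), D(n) = (r_1 + n - r_1)(r_1 + n - r_2) = n(n + 1/3).
Evaluating step by step (a_0 = 1):
  n = 1: D(1) = 1(1 + 1/3) = 4/3; numerator = 3(1) = 3; a_1 = (3)/(4/3) = 9/4
  n = 2: D(2) = 2(2 + 1/3) = 14/3; numerator = 3(9/4) + 1(1) = 31/4; a_2 = (31/4)/(14/3) = 93/56
  n = 3: D(3) = 3(3 + 1/3) = 10; numerator = 3(93/56) + 1(9/4) = 405/56; a_3 = (405/56)/(10) = 81/112

r = 1; a_0 = 1; a_1 = 9/4; a_2 = 93/56; a_3 = 81/112


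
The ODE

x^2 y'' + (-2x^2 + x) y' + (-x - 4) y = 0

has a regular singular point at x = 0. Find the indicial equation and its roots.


Divide by x^2 to reach normal form y'' + P_1(x) y' + P_2(x) y = 0 with P_1(x) = -2 + 1/x and P_2(x) = -1/x - 4/x^2.
x = 0 is a singular point because the y'-coefficient -2 + 1/x has a pole at x = 0 and the y-coefficient -1/x - 4/x^2 has a pole at x = 0.
It is a regular singular point because x P_1(x) = p(x) = 1 - 2x and x^2 P_2(x) = q(x) = -x - 4 are polynomials, hence analytic at x = 0.
p(0) = 1,  q(0) = -4.
Indicial equation: r(r-1) + p(0) r + q(0) = 0, i.e. r^2 + (p(0) - 1) r + q(0) = 0, i.e. r^2 - 4 = 0.
Discriminant: (0)^2 - 4(-4) = 16, so r = (0 ± 4)/2.
Solving: r_1 = 2, r_2 = -2.

indicial: r^2 - 4 = 0; roots r_1 = 2, r_2 = -2


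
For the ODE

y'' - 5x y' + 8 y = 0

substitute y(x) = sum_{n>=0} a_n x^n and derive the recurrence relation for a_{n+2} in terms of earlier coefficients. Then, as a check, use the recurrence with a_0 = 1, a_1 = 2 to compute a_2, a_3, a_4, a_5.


Substitute y = sum_n a_n x^n.
y''(x) has coefficient (n+2)(n+1) a_{n+2} at x^n;
-5 x y'(x) has coefficient -5 n a_n at x^n (shift);
8 y(x) has coefficient 8 a_n at x^n.
Matching x^n: (n+2)(n+1) a_{n+2} + (-5n + 8) a_n = 0.
Thus a_{n+2} = (5n - 8) / ((n+1)(n+2)) * a_n.

Check with a_0 = 1, a_1 = 2 (apply the recurrence for n = 0, 1, 2, 3): a_0 = 1, a_1 = 2, a_2 = -4, a_3 = -1, a_4 = -2/3, a_5 = -7/20.

a_(n+2) = (5n - 8) / ((n+1)(n+2)) * a_n; check: a_0 = 1, a_1 = 2, a_2 = -4, a_3 = -1, a_4 = -2/3, a_5 = -7/20


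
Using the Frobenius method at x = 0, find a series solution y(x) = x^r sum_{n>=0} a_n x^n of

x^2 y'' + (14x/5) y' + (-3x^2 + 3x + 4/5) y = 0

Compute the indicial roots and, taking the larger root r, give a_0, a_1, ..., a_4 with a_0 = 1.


Write in Frobenius form y'' + (p(x)/x) y' + (q(x)/x^2) y = 0:
  p(x) = 14/5,  q(x) = -3x^2 + 3x + 4/5.
Indicial equation: r(r-1) + (14/5) r + (4/5) = 0 -> roots r_1 = -4/5, r_2 = -1.
Take r = r_1 = -4/5. Let y(x) = x^r sum_{n>=0} a_n x^n with a_0 = 1.
Substitute y = x^r sum a_n x^n and match x^{r+n}. The recurrence is
  D(n) a_n + 3 a_{n-1} - 3 a_{n-2} = 0,  where D(n) = (r+n)(r+n-1) + (14/5)(r+n) + (4/5).
  a_n = [-3 a_{n-1} + 3 a_{n-2}] / D(n).
Since the indicial polynomial factors as (r - r_1)(r - r_2), D(n) = (r_1 + n - r_1)(r_1 + n - r_2) = n(n + 1/5).
Evaluating step by step (a_0 = 1):
  n = 1: D(1) = 1(1 + 1/5) = 6/5; numerator = -3(1) = -3; a_1 = (-3)/(6/5) = -5/2
  n = 2: D(2) = 2(2 + 1/5) = 22/5; numerator = -3(-5/2) + 3(1) = 21/2; a_2 = (21/2)/(22/5) = 105/44
  n = 3: D(3) = 3(3 + 1/5) = 48/5; numerator = -3(105/44) + 3(-5/2) = -645/44; a_3 = (-645/44)/(48/5) = -1075/704
  n = 4: D(4) = 4(4 + 1/5) = 84/5; numerator = -3(-1075/704) + 3(105/44) = 8265/704; a_4 = (8265/704)/(84/5) = 13775/19712

r = -4/5; a_0 = 1; a_1 = -5/2; a_2 = 105/44; a_3 = -1075/704; a_4 = 13775/19712


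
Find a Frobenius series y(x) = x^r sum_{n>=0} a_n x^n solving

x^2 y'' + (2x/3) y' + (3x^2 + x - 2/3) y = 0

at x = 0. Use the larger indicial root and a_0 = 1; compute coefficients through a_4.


Write in Frobenius form y'' + (p(x)/x) y' + (q(x)/x^2) y = 0:
  p(x) = 2/3,  q(x) = 3x^2 + x - 2/3.
Indicial equation: r(r-1) + (2/3) r + (-2/3) = 0 -> roots r_1 = 1, r_2 = -2/3.
Take r = r_1 = 1. Let y(x) = x^r sum_{n>=0} a_n x^n with a_0 = 1.
Substitute y = x^r sum a_n x^n and match x^{r+n}. The recurrence is
  D(n) a_n + 1 a_{n-1} + 3 a_{n-2} = 0,  where D(n) = (r+n)(r+n-1) + (2/3)(r+n) + (-2/3).
  a_n = [-1 a_{n-1} - 3 a_{n-2}] / D(n).
Since the indicial polynomial factors as (r - r_1)(r - r_2), D(n) = (r_1 + n - r_1)(r_1 + n - r_2) = n(n + 5/3).
Evaluating step by step (a_0 = 1):
  n = 1: D(1) = 1(1 + 5/3) = 8/3; numerator = -1(1) = -1; a_1 = (-1)/(8/3) = -3/8
  n = 2: D(2) = 2(2 + 5/3) = 22/3; numerator = -1(-3/8) - 3(1) = -21/8; a_2 = (-21/8)/(22/3) = -63/176
  n = 3: D(3) = 3(3 + 5/3) = 14; numerator = -1(-63/176) - 3(-3/8) = 261/176; a_3 = (261/176)/(14) = 261/2464
  n = 4: D(4) = 4(4 + 5/3) = 68/3; numerator = -1(261/2464) - 3(-63/176) = 2385/2464; a_4 = (2385/2464)/(68/3) = 7155/167552

r = 1; a_0 = 1; a_1 = -3/8; a_2 = -63/176; a_3 = 261/2464; a_4 = 7155/167552


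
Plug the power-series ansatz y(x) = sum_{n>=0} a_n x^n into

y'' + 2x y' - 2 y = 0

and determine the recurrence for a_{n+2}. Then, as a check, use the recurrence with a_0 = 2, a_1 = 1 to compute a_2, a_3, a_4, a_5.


Substitute y = sum_n a_n x^n.
y''(x) has coefficient (n+2)(n+1) a_{n+2} at x^n;
2 x y'(x) has coefficient 2 n a_n at x^n (shift);
-2 y(x) has coefficient -2 a_n at x^n.
Matching x^n: (n+2)(n+1) a_{n+2} + (2n - 2) a_n = 0.
Thus a_{n+2} = (-2n + 2) / ((n+1)(n+2)) * a_n.

Check with a_0 = 2, a_1 = 1 (apply the recurrence for n = 0, 1, 2, 3): a_0 = 2, a_1 = 1, a_2 = 2, a_3 = 0, a_4 = -1/3, a_5 = 0.

a_(n+2) = (-2n + 2) / ((n+1)(n+2)) * a_n; check: a_0 = 2, a_1 = 1, a_2 = 2, a_3 = 0, a_4 = -1/3, a_5 = 0


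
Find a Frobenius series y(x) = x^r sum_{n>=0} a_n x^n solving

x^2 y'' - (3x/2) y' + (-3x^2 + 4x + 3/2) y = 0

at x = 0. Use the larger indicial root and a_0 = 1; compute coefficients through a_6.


Write in Frobenius form y'' + (p(x)/x) y' + (q(x)/x^2) y = 0:
  p(x) = -3/2,  q(x) = -3x^2 + 4x + 3/2.
Indicial equation: r(r-1) + (-3/2) r + (3/2) = 0 -> roots r_1 = 3/2, r_2 = 1.
Take r = r_1 = 3/2. Let y(x) = x^r sum_{n>=0} a_n x^n with a_0 = 1.
Substitute y = x^r sum a_n x^n and match x^{r+n}. The recurrence is
  D(n) a_n + 4 a_{n-1} - 3 a_{n-2} = 0,  where D(n) = (r+n)(r+n-1) + (-3/2)(r+n) + (3/2).
  a_n = [-4 a_{n-1} + 3 a_{n-2}] / D(n).
Since the indicial polynomial factors as (r - r_1)(r - r_2), D(n) = (r_1 + n - r_1)(r_1 + n - r_2) = n(n + 1/2).
Evaluating step by step (a_0 = 1):
  n = 1: D(1) = 1(1 + 1/2) = 3/2; numerator = -4(1) = -4; a_1 = (-4)/(3/2) = -8/3
  n = 2: D(2) = 2(2 + 1/2) = 5; numerator = -4(-8/3) + 3(1) = 41/3; a_2 = (41/3)/(5) = 41/15
  n = 3: D(3) = 3(3 + 1/2) = 21/2; numerator = -4(41/15) + 3(-8/3) = -284/15; a_3 = (-284/15)/(21/2) = -568/315
  n = 4: D(4) = 4(4 + 1/2) = 18; numerator = -4(-568/315) + 3(41/15) = 971/63; a_4 = (971/63)/(18) = 971/1134
  n = 5: D(5) = 5(5 + 1/2) = 55/2; numerator = -4(971/1134) + 3(-568/315) = -3578/405; a_5 = (-3578/405)/(55/2) = -7156/22275
  n = 6: D(6) = 6(6 + 1/2) = 39; numerator = -4(-7156/22275) + 3(971/1134) = 1201811/311850; a_6 = (1201811/311850)/(39) = 92447/935550

r = 3/2; a_0 = 1; a_1 = -8/3; a_2 = 41/15; a_3 = -568/315; a_4 = 971/1134; a_5 = -7156/22275; a_6 = 92447/935550


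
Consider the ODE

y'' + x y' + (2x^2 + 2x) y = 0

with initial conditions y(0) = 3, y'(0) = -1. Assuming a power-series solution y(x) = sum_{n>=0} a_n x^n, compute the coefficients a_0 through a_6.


Ansatz: y(x) = sum_{n>=0} a_n x^n, so y'(x) = sum_{n>=1} n a_n x^(n-1) and y''(x) = sum_{n>=2} n(n-1) a_n x^(n-2).
Substitute into P(x) y'' + Q(x) y' + R(x) y = 0 with P(x) = 1, Q(x) = x, R(x) = 2x^2 + 2x, and match powers of x.
Initial conditions: a_0 = 3, a_1 = -1.
Setting the coefficient of each power of x to zero and solving order by order (substituting the coefficients already found):
  x^0: 2 a_2 = 0  ->  a_2 = 0
  x^1: 6 a_3 + a_1 + 2 a_0 = 0  ->  6 a_3 = -a_1 - 2 a_0 = -5  ->  a_3 = -5/6
  x^2: 12 a_4 + 2 a_2 + 2 a_1 + 2 a_0 = 0  ->  12 a_4 = -2 a_2 - 2 a_1 - 2 a_0 = -4  ->  a_4 = -1/3
  x^3: 20 a_5 + 3 a_3 + 2 a_2 + 2 a_1 = 0  ->  20 a_5 = -3 a_3 - 2 a_2 - 2 a_1 = 9/2  ->  a_5 = 9/40
  x^4: 30 a_6 + 4 a_4 + 2 a_3 + 2 a_2 = 0  ->  30 a_6 = -4 a_4 - 2 a_3 - 2 a_2 = 3  ->  a_6 = 1/10
Truncated series: y(x) = 3 - x - (5/6) x^3 - (1/3) x^4 + (9/40) x^5 + (1/10) x^6 + O(x^7).

a_0 = 3; a_1 = -1; a_2 = 0; a_3 = -5/6; a_4 = -1/3; a_5 = 9/40; a_6 = 1/10


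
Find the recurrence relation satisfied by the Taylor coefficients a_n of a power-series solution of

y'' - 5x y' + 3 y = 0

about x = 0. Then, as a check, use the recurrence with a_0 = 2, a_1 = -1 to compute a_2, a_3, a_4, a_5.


Substitute y = sum_n a_n x^n.
y''(x) has coefficient (n+2)(n+1) a_{n+2} at x^n;
-5 x y'(x) has coefficient -5 n a_n at x^n (shift);
3 y(x) has coefficient 3 a_n at x^n.
Matching x^n: (n+2)(n+1) a_{n+2} + (-5n + 3) a_n = 0.
Thus a_{n+2} = (5n - 3) / ((n+1)(n+2)) * a_n.

Check with a_0 = 2, a_1 = -1 (apply the recurrence for n = 0, 1, 2, 3): a_0 = 2, a_1 = -1, a_2 = -3, a_3 = -1/3, a_4 = -7/4, a_5 = -1/5.

a_(n+2) = (5n - 3) / ((n+1)(n+2)) * a_n; check: a_0 = 2, a_1 = -1, a_2 = -3, a_3 = -1/3, a_4 = -7/4, a_5 = -1/5
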